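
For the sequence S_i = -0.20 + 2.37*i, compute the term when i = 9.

S_9 = -0.2 + 2.37*9 = -0.2 + 21.33 = 21.13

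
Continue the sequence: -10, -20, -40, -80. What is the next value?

Ratios: -20 / -10 = 2.0
This is a geometric sequence with common ratio r = 2.
Next term = -80 * 2 = -160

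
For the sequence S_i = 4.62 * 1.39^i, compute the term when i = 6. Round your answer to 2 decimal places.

S_6 = 4.62 * 1.39^6 ≈ 4.62 * 7.2125 ≈ 33.32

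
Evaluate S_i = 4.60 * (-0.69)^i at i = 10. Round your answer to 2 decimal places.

S_10 = 4.6 * (-0.69)^10 ≈ 4.6 * 0.0245 ≈ 0.11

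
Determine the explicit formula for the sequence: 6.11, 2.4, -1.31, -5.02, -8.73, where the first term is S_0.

Check differences: 2.4 - 6.11 = -3.71
-1.31 - 2.4 = -3.71
Common difference d = -3.71.
First term a = 6.11.
Formula: S_i = 6.11 - 3.71*i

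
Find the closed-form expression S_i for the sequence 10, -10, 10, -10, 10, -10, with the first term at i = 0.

Check ratios: -10 / 10 = -1.0
Common ratio r = -1.
First term a = 10.
Formula: S_i = 10 * (-1)^i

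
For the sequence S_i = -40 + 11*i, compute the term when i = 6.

S_6 = -40 + 11*6 = -40 + 66 = 26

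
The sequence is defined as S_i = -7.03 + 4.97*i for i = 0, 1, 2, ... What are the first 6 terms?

This is an arithmetic sequence.
i=0: S_0 = -7.03 + 4.97*0 = -7.03
i=1: S_1 = -7.03 + 4.97*1 = -2.06
i=2: S_2 = -7.03 + 4.97*2 = 2.91
i=3: S_3 = -7.03 + 4.97*3 = 7.88
i=4: S_4 = -7.03 + 4.97*4 = 12.85
i=5: S_5 = -7.03 + 4.97*5 = 17.82
The first 6 terms are: [-7.03, -2.06, 2.91, 7.88, 12.85, 17.82]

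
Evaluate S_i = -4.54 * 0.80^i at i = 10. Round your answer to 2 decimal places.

S_10 = -4.54 * 0.8^10 ≈ -4.54 * 0.1074 ≈ -0.49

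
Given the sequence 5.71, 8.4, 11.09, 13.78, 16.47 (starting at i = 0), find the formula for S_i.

Check differences: 8.4 - 5.71 = 2.69
11.09 - 8.4 = 2.69
Common difference d = 2.69.
First term a = 5.71.
Formula: S_i = 5.71 + 2.69*i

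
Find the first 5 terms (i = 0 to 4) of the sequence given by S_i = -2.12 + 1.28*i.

This is an arithmetic sequence.
i=0: S_0 = -2.12 + 1.28*0 = -2.12
i=1: S_1 = -2.12 + 1.28*1 = -0.84
i=2: S_2 = -2.12 + 1.28*2 = 0.44
i=3: S_3 = -2.12 + 1.28*3 = 1.72
i=4: S_4 = -2.12 + 1.28*4 = 3.0
The first 5 terms are: [-2.12, -0.84, 0.44, 1.72, 3.0]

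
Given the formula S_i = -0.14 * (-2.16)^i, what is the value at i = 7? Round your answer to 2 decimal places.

S_7 = -0.14 * (-2.16)^7 ≈ -0.14 * -219.3695 ≈ 30.71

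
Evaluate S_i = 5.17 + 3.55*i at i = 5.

S_5 = 5.17 + 3.55*5 = 5.17 + 17.75 = 22.92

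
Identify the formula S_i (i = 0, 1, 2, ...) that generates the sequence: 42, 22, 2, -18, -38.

Check differences: 22 - 42 = -20
2 - 22 = -20
Common difference d = -20.
First term a = 42.
Formula: S_i = 42 - 20*i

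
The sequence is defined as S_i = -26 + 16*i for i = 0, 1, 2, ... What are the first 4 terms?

This is an arithmetic sequence.
i=0: S_0 = -26 + 16*0 = -26
i=1: S_1 = -26 + 16*1 = -10
i=2: S_2 = -26 + 16*2 = 6
i=3: S_3 = -26 + 16*3 = 22
The first 4 terms are: [-26, -10, 6, 22]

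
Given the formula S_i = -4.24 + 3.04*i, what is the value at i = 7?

S_7 = -4.24 + 3.04*7 = -4.24 + 21.28 = 17.04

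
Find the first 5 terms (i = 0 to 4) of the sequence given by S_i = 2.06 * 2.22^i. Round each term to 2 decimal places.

This is a geometric sequence.
i=0: S_0 = 2.06 * 2.22^0 = 2.06
i=1: S_1 = 2.06 * 2.22^1 ≈ 4.57
i=2: S_2 = 2.06 * 2.22^2 ≈ 10.15
i=3: S_3 = 2.06 * 2.22^3 ≈ 22.54
i=4: S_4 = 2.06 * 2.22^4 ≈ 50.04
The first 5 terms are: [2.06, 4.57, 10.15, 22.54, 50.04]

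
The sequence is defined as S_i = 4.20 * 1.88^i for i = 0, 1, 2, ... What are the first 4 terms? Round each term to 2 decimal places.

This is a geometric sequence.
i=0: S_0 = 4.2 * 1.88^0 = 4.2
i=1: S_1 = 4.2 * 1.88^1 ≈ 7.9
i=2: S_2 = 4.2 * 1.88^2 ≈ 14.84
i=3: S_3 = 4.2 * 1.88^3 ≈ 27.91
The first 4 terms are: [4.2, 7.9, 14.84, 27.91]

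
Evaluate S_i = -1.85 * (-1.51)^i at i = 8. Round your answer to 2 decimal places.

S_8 = -1.85 * (-1.51)^8 ≈ -1.85 * 27.0281 ≈ -50.0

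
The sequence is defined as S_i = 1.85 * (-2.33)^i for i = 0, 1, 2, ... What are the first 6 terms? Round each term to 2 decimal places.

This is a geometric sequence.
i=0: S_0 = 1.85 * (-2.33)^0 = 1.85
i=1: S_1 = 1.85 * (-2.33)^1 ≈ -4.31
i=2: S_2 = 1.85 * (-2.33)^2 ≈ 10.04
i=3: S_3 = 1.85 * (-2.33)^3 ≈ -23.4
i=4: S_4 = 1.85 * (-2.33)^4 ≈ 54.52
i=5: S_5 = 1.85 * (-2.33)^5 ≈ -127.04
The first 6 terms are: [1.85, -4.31, 10.04, -23.4, 54.52, -127.04]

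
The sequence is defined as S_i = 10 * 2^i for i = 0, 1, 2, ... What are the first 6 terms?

This is a geometric sequence.
i=0: S_0 = 10 * 2^0 = 10
i=1: S_1 = 10 * 2^1 = 20
i=2: S_2 = 10 * 2^2 = 40
i=3: S_3 = 10 * 2^3 = 80
i=4: S_4 = 10 * 2^4 = 160
i=5: S_5 = 10 * 2^5 = 320
The first 6 terms are: [10, 20, 40, 80, 160, 320]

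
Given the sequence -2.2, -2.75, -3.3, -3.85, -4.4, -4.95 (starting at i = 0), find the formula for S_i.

Check differences: -2.75 - -2.2 = -0.55
-3.3 - -2.75 = -0.55
Common difference d = -0.55.
First term a = -2.2.
Formula: S_i = -2.20 - 0.55*i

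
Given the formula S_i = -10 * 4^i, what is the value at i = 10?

S_10 = -10 * 4^10 = -10 * 1048576 = -10485760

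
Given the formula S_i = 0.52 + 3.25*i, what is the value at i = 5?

S_5 = 0.52 + 3.25*5 = 0.52 + 16.25 = 16.77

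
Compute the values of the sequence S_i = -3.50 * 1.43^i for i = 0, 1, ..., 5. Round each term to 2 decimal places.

This is a geometric sequence.
i=0: S_0 = -3.5 * 1.43^0 = -3.5
i=1: S_1 = -3.5 * 1.43^1 ≈ -5.01
i=2: S_2 = -3.5 * 1.43^2 ≈ -7.16
i=3: S_3 = -3.5 * 1.43^3 ≈ -10.23
i=4: S_4 = -3.5 * 1.43^4 ≈ -14.64
i=5: S_5 = -3.5 * 1.43^5 ≈ -20.93
The first 6 terms are: [-3.5, -5.01, -7.16, -10.23, -14.64, -20.93]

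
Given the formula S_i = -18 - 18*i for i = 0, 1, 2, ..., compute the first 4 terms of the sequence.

This is an arithmetic sequence.
i=0: S_0 = -18 + -18*0 = -18
i=1: S_1 = -18 + -18*1 = -36
i=2: S_2 = -18 + -18*2 = -54
i=3: S_3 = -18 + -18*3 = -72
The first 4 terms are: [-18, -36, -54, -72]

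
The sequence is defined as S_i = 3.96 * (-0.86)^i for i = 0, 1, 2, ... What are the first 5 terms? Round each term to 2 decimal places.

This is a geometric sequence.
i=0: S_0 = 3.96 * (-0.86)^0 = 3.96
i=1: S_1 = 3.96 * (-0.86)^1 ≈ -3.41
i=2: S_2 = 3.96 * (-0.86)^2 ≈ 2.93
i=3: S_3 = 3.96 * (-0.86)^3 ≈ -2.52
i=4: S_4 = 3.96 * (-0.86)^4 ≈ 2.17
The first 5 terms are: [3.96, -3.41, 2.93, -2.52, 2.17]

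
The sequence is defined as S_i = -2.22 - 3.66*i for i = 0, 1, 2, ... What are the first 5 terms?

This is an arithmetic sequence.
i=0: S_0 = -2.22 + -3.66*0 = -2.22
i=1: S_1 = -2.22 + -3.66*1 = -5.88
i=2: S_2 = -2.22 + -3.66*2 = -9.54
i=3: S_3 = -2.22 + -3.66*3 = -13.2
i=4: S_4 = -2.22 + -3.66*4 = -16.86
The first 5 terms are: [-2.22, -5.88, -9.54, -13.2, -16.86]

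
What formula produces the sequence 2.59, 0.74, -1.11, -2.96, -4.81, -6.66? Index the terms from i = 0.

Check differences: 0.74 - 2.59 = -1.85
-1.11 - 0.74 = -1.85
Common difference d = -1.85.
First term a = 2.59.
Formula: S_i = 2.59 - 1.85*i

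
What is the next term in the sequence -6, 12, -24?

Ratios: 12 / -6 = -2.0
This is a geometric sequence with common ratio r = -2.
Next term = -24 * -2 = 48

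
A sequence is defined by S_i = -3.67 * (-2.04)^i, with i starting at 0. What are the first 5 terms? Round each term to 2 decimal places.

This is a geometric sequence.
i=0: S_0 = -3.67 * (-2.04)^0 = -3.67
i=1: S_1 = -3.67 * (-2.04)^1 ≈ 7.49
i=2: S_2 = -3.67 * (-2.04)^2 ≈ -15.27
i=3: S_3 = -3.67 * (-2.04)^3 ≈ 31.16
i=4: S_4 = -3.67 * (-2.04)^4 ≈ -63.56
The first 5 terms are: [-3.67, 7.49, -15.27, 31.16, -63.56]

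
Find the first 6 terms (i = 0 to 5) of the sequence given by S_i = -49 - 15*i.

This is an arithmetic sequence.
i=0: S_0 = -49 + -15*0 = -49
i=1: S_1 = -49 + -15*1 = -64
i=2: S_2 = -49 + -15*2 = -79
i=3: S_3 = -49 + -15*3 = -94
i=4: S_4 = -49 + -15*4 = -109
i=5: S_5 = -49 + -15*5 = -124
The first 6 terms are: [-49, -64, -79, -94, -109, -124]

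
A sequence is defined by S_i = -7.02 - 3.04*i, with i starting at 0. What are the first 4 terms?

This is an arithmetic sequence.
i=0: S_0 = -7.02 + -3.04*0 = -7.02
i=1: S_1 = -7.02 + -3.04*1 = -10.06
i=2: S_2 = -7.02 + -3.04*2 = -13.1
i=3: S_3 = -7.02 + -3.04*3 = -16.14
The first 4 terms are: [-7.02, -10.06, -13.1, -16.14]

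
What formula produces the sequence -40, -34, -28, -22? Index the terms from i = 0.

Check differences: -34 - -40 = 6
-28 - -34 = 6
Common difference d = 6.
First term a = -40.
Formula: S_i = -40 + 6*i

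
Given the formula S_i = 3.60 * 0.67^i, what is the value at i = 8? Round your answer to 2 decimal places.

S_8 = 3.6 * 0.67^8 ≈ 3.6 * 0.0406 ≈ 0.15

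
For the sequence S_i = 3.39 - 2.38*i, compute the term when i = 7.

S_7 = 3.39 + -2.38*7 = 3.39 + -16.66 = -13.27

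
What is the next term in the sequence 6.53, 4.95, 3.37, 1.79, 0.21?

Differences: 4.95 - 6.53 = -1.58
This is an arithmetic sequence with common difference d = -1.58.
Next term = 0.21 + -1.58 = -1.37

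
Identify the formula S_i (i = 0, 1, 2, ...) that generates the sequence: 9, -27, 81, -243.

Check ratios: -27 / 9 = -3.0
Common ratio r = -3.
First term a = 9.
Formula: S_i = 9 * (-3)^i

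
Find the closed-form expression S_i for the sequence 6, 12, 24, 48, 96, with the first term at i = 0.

Check ratios: 12 / 6 = 2.0
Common ratio r = 2.
First term a = 6.
Formula: S_i = 6 * 2^i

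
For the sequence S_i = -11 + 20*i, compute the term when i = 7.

S_7 = -11 + 20*7 = -11 + 140 = 129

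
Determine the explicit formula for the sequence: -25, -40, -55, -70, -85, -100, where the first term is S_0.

Check differences: -40 - -25 = -15
-55 - -40 = -15
Common difference d = -15.
First term a = -25.
Formula: S_i = -25 - 15*i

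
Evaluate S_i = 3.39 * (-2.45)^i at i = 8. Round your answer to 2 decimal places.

S_8 = 3.39 * (-2.45)^8 ≈ 3.39 * 1298.1614 ≈ 4400.77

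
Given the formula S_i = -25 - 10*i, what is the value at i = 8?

S_8 = -25 + -10*8 = -25 + -80 = -105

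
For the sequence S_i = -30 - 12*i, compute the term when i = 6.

S_6 = -30 + -12*6 = -30 + -72 = -102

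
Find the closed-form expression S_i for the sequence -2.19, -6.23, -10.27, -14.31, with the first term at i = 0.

Check differences: -6.23 - -2.19 = -4.04
-10.27 - -6.23 = -4.04
Common difference d = -4.04.
First term a = -2.19.
Formula: S_i = -2.19 - 4.04*i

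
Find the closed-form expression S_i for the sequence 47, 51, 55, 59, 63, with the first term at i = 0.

Check differences: 51 - 47 = 4
55 - 51 = 4
Common difference d = 4.
First term a = 47.
Formula: S_i = 47 + 4*i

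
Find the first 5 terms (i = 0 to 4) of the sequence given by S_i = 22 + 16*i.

This is an arithmetic sequence.
i=0: S_0 = 22 + 16*0 = 22
i=1: S_1 = 22 + 16*1 = 38
i=2: S_2 = 22 + 16*2 = 54
i=3: S_3 = 22 + 16*3 = 70
i=4: S_4 = 22 + 16*4 = 86
The first 5 terms are: [22, 38, 54, 70, 86]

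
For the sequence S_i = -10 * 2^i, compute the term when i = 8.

S_8 = -10 * 2^8 = -10 * 256 = -2560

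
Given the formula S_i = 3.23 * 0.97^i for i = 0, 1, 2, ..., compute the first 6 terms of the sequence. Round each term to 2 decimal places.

This is a geometric sequence.
i=0: S_0 = 3.23 * 0.97^0 = 3.23
i=1: S_1 = 3.23 * 0.97^1 ≈ 3.13
i=2: S_2 = 3.23 * 0.97^2 ≈ 3.04
i=3: S_3 = 3.23 * 0.97^3 ≈ 2.95
i=4: S_4 = 3.23 * 0.97^4 ≈ 2.86
i=5: S_5 = 3.23 * 0.97^5 ≈ 2.77
The first 6 terms are: [3.23, 3.13, 3.04, 2.95, 2.86, 2.77]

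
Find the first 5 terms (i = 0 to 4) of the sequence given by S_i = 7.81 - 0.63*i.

This is an arithmetic sequence.
i=0: S_0 = 7.81 + -0.63*0 = 7.81
i=1: S_1 = 7.81 + -0.63*1 = 7.18
i=2: S_2 = 7.81 + -0.63*2 = 6.55
i=3: S_3 = 7.81 + -0.63*3 = 5.92
i=4: S_4 = 7.81 + -0.63*4 = 5.29
The first 5 terms are: [7.81, 7.18, 6.55, 5.92, 5.29]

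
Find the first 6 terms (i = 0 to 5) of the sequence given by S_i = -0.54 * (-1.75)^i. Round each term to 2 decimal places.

This is a geometric sequence.
i=0: S_0 = -0.54 * (-1.75)^0 = -0.54
i=1: S_1 = -0.54 * (-1.75)^1 ≈ 0.95
i=2: S_2 = -0.54 * (-1.75)^2 ≈ -1.65
i=3: S_3 = -0.54 * (-1.75)^3 ≈ 2.89
i=4: S_4 = -0.54 * (-1.75)^4 ≈ -5.06
i=5: S_5 = -0.54 * (-1.75)^5 ≈ 8.86
The first 6 terms are: [-0.54, 0.95, -1.65, 2.89, -5.06, 8.86]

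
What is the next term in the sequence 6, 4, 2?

Differences: 4 - 6 = -2
This is an arithmetic sequence with common difference d = -2.
Next term = 2 + -2 = 0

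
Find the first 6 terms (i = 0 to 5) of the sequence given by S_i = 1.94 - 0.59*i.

This is an arithmetic sequence.
i=0: S_0 = 1.94 + -0.59*0 = 1.94
i=1: S_1 = 1.94 + -0.59*1 = 1.35
i=2: S_2 = 1.94 + -0.59*2 = 0.76
i=3: S_3 = 1.94 + -0.59*3 = 0.17
i=4: S_4 = 1.94 + -0.59*4 = -0.42
i=5: S_5 = 1.94 + -0.59*5 = -1.01
The first 6 terms are: [1.94, 1.35, 0.76, 0.17, -0.42, -1.01]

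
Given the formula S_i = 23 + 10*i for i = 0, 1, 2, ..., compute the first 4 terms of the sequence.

This is an arithmetic sequence.
i=0: S_0 = 23 + 10*0 = 23
i=1: S_1 = 23 + 10*1 = 33
i=2: S_2 = 23 + 10*2 = 43
i=3: S_3 = 23 + 10*3 = 53
The first 4 terms are: [23, 33, 43, 53]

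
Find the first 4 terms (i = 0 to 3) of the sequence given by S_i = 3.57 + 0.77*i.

This is an arithmetic sequence.
i=0: S_0 = 3.57 + 0.77*0 = 3.57
i=1: S_1 = 3.57 + 0.77*1 = 4.34
i=2: S_2 = 3.57 + 0.77*2 = 5.11
i=3: S_3 = 3.57 + 0.77*3 = 5.88
The first 4 terms are: [3.57, 4.34, 5.11, 5.88]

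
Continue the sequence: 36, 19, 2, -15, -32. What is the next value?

Differences: 19 - 36 = -17
This is an arithmetic sequence with common difference d = -17.
Next term = -32 + -17 = -49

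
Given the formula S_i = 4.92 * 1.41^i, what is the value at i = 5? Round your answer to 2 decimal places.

S_5 = 4.92 * 1.41^5 ≈ 4.92 * 5.5731 ≈ 27.42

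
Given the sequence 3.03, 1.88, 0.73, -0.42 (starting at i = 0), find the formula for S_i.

Check differences: 1.88 - 3.03 = -1.15
0.73 - 1.88 = -1.15
Common difference d = -1.15.
First term a = 3.03.
Formula: S_i = 3.03 - 1.15*i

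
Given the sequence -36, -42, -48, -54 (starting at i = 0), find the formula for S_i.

Check differences: -42 - -36 = -6
-48 - -42 = -6
Common difference d = -6.
First term a = -36.
Formula: S_i = -36 - 6*i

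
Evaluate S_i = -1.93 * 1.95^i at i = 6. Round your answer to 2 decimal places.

S_6 = -1.93 * 1.95^6 ≈ -1.93 * 54.9804 ≈ -106.11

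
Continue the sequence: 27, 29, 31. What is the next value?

Differences: 29 - 27 = 2
This is an arithmetic sequence with common difference d = 2.
Next term = 31 + 2 = 33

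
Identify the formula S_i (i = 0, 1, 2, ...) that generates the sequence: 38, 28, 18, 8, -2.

Check differences: 28 - 38 = -10
18 - 28 = -10
Common difference d = -10.
First term a = 38.
Formula: S_i = 38 - 10*i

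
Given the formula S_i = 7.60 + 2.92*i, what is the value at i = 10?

S_10 = 7.6 + 2.92*10 = 7.6 + 29.2 = 36.8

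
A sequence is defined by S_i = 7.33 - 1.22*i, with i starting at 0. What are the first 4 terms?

This is an arithmetic sequence.
i=0: S_0 = 7.33 + -1.22*0 = 7.33
i=1: S_1 = 7.33 + -1.22*1 = 6.11
i=2: S_2 = 7.33 + -1.22*2 = 4.89
i=3: S_3 = 7.33 + -1.22*3 = 3.67
The first 4 terms are: [7.33, 6.11, 4.89, 3.67]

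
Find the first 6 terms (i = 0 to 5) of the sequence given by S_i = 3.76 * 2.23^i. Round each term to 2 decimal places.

This is a geometric sequence.
i=0: S_0 = 3.76 * 2.23^0 = 3.76
i=1: S_1 = 3.76 * 2.23^1 ≈ 8.38
i=2: S_2 = 3.76 * 2.23^2 ≈ 18.7
i=3: S_3 = 3.76 * 2.23^3 ≈ 41.7
i=4: S_4 = 3.76 * 2.23^4 ≈ 92.98
i=5: S_5 = 3.76 * 2.23^5 ≈ 207.35
The first 6 terms are: [3.76, 8.38, 18.7, 41.7, 92.98, 207.35]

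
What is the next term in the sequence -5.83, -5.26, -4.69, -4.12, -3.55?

Differences: -5.26 - -5.83 = 0.57
This is an arithmetic sequence with common difference d = 0.57.
Next term = -3.55 + 0.57 = -2.98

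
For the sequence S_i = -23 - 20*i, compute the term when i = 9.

S_9 = -23 + -20*9 = -23 + -180 = -203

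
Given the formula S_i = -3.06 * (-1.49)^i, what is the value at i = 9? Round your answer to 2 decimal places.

S_9 = -3.06 * (-1.49)^9 ≈ -3.06 * -36.1973 ≈ 110.76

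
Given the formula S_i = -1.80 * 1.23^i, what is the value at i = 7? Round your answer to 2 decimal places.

S_7 = -1.8 * 1.23^7 ≈ -1.8 * 4.2593 ≈ -7.67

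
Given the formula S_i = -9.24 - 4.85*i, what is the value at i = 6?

S_6 = -9.24 + -4.85*6 = -9.24 + -29.1 = -38.34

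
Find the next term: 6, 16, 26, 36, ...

Differences: 16 - 6 = 10
This is an arithmetic sequence with common difference d = 10.
Next term = 36 + 10 = 46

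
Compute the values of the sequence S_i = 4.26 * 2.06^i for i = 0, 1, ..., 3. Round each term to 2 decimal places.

This is a geometric sequence.
i=0: S_0 = 4.26 * 2.06^0 = 4.26
i=1: S_1 = 4.26 * 2.06^1 ≈ 8.78
i=2: S_2 = 4.26 * 2.06^2 ≈ 18.08
i=3: S_3 = 4.26 * 2.06^3 ≈ 37.24
The first 4 terms are: [4.26, 8.78, 18.08, 37.24]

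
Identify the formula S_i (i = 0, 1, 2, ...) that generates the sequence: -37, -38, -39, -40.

Check differences: -38 - -37 = -1
-39 - -38 = -1
Common difference d = -1.
First term a = -37.
Formula: S_i = -37 - 1*i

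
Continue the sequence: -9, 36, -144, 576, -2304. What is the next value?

Ratios: 36 / -9 = -4.0
This is a geometric sequence with common ratio r = -4.
Next term = -2304 * -4 = 9216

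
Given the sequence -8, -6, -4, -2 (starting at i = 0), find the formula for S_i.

Check differences: -6 - -8 = 2
-4 - -6 = 2
Common difference d = 2.
First term a = -8.
Formula: S_i = -8 + 2*i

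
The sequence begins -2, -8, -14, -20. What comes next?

Differences: -8 - -2 = -6
This is an arithmetic sequence with common difference d = -6.
Next term = -20 + -6 = -26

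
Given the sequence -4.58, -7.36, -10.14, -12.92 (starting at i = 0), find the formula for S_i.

Check differences: -7.36 - -4.58 = -2.78
-10.14 - -7.36 = -2.78
Common difference d = -2.78.
First term a = -4.58.
Formula: S_i = -4.58 - 2.78*i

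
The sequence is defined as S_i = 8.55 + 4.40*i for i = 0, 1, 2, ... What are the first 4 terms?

This is an arithmetic sequence.
i=0: S_0 = 8.55 + 4.4*0 = 8.55
i=1: S_1 = 8.55 + 4.4*1 = 12.95
i=2: S_2 = 8.55 + 4.4*2 = 17.35
i=3: S_3 = 8.55 + 4.4*3 = 21.75
The first 4 terms are: [8.55, 12.95, 17.35, 21.75]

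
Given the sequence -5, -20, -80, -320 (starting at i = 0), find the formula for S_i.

Check ratios: -20 / -5 = 4.0
Common ratio r = 4.
First term a = -5.
Formula: S_i = -5 * 4^i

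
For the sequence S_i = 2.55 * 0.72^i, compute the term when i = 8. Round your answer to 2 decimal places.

S_8 = 2.55 * 0.72^8 ≈ 2.55 * 0.0722 ≈ 0.18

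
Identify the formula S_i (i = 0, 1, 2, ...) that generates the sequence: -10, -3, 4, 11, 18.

Check differences: -3 - -10 = 7
4 - -3 = 7
Common difference d = 7.
First term a = -10.
Formula: S_i = -10 + 7*i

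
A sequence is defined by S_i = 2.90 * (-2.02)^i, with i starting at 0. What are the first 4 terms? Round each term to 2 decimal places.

This is a geometric sequence.
i=0: S_0 = 2.9 * (-2.02)^0 = 2.9
i=1: S_1 = 2.9 * (-2.02)^1 ≈ -5.86
i=2: S_2 = 2.9 * (-2.02)^2 ≈ 11.83
i=3: S_3 = 2.9 * (-2.02)^3 ≈ -23.9
The first 4 terms are: [2.9, -5.86, 11.83, -23.9]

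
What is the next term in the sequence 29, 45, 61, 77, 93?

Differences: 45 - 29 = 16
This is an arithmetic sequence with common difference d = 16.
Next term = 93 + 16 = 109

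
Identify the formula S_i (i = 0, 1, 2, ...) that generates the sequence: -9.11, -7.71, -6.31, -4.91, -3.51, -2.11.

Check differences: -7.71 - -9.11 = 1.4
-6.31 - -7.71 = 1.4
Common difference d = 1.4.
First term a = -9.11.
Formula: S_i = -9.11 + 1.40*i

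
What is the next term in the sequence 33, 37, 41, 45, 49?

Differences: 37 - 33 = 4
This is an arithmetic sequence with common difference d = 4.
Next term = 49 + 4 = 53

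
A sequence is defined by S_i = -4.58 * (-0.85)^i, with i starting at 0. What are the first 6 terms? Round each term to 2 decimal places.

This is a geometric sequence.
i=0: S_0 = -4.58 * (-0.85)^0 = -4.58
i=1: S_1 = -4.58 * (-0.85)^1 ≈ 3.89
i=2: S_2 = -4.58 * (-0.85)^2 ≈ -3.31
i=3: S_3 = -4.58 * (-0.85)^3 ≈ 2.81
i=4: S_4 = -4.58 * (-0.85)^4 ≈ -2.39
i=5: S_5 = -4.58 * (-0.85)^5 ≈ 2.03
The first 6 terms are: [-4.58, 3.89, -3.31, 2.81, -2.39, 2.03]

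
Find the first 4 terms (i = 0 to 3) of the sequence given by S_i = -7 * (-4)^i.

This is a geometric sequence.
i=0: S_0 = -7 * (-4)^0 = -7
i=1: S_1 = -7 * (-4)^1 = 28
i=2: S_2 = -7 * (-4)^2 = -112
i=3: S_3 = -7 * (-4)^3 = 448
The first 4 terms are: [-7, 28, -112, 448]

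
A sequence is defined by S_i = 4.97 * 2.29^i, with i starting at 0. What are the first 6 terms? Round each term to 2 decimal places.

This is a geometric sequence.
i=0: S_0 = 4.97 * 2.29^0 = 4.97
i=1: S_1 = 4.97 * 2.29^1 ≈ 11.38
i=2: S_2 = 4.97 * 2.29^2 ≈ 26.06
i=3: S_3 = 4.97 * 2.29^3 ≈ 59.68
i=4: S_4 = 4.97 * 2.29^4 ≈ 136.68
i=5: S_5 = 4.97 * 2.29^5 ≈ 312.99
The first 6 terms are: [4.97, 11.38, 26.06, 59.68, 136.68, 312.99]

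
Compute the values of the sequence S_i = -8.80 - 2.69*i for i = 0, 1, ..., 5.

This is an arithmetic sequence.
i=0: S_0 = -8.8 + -2.69*0 = -8.8
i=1: S_1 = -8.8 + -2.69*1 = -11.49
i=2: S_2 = -8.8 + -2.69*2 = -14.18
i=3: S_3 = -8.8 + -2.69*3 = -16.87
i=4: S_4 = -8.8 + -2.69*4 = -19.56
i=5: S_5 = -8.8 + -2.69*5 = -22.25
The first 6 terms are: [-8.8, -11.49, -14.18, -16.87, -19.56, -22.25]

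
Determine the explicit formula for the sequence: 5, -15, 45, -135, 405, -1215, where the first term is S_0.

Check ratios: -15 / 5 = -3.0
Common ratio r = -3.
First term a = 5.
Formula: S_i = 5 * (-3)^i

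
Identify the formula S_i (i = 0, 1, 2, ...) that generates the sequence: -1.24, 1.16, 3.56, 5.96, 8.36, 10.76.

Check differences: 1.16 - -1.24 = 2.4
3.56 - 1.16 = 2.4
Common difference d = 2.4.
First term a = -1.24.
Formula: S_i = -1.24 + 2.40*i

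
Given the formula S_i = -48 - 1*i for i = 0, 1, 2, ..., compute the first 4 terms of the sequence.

This is an arithmetic sequence.
i=0: S_0 = -48 + -1*0 = -48
i=1: S_1 = -48 + -1*1 = -49
i=2: S_2 = -48 + -1*2 = -50
i=3: S_3 = -48 + -1*3 = -51
The first 4 terms are: [-48, -49, -50, -51]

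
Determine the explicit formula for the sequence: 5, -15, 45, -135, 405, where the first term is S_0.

Check ratios: -15 / 5 = -3.0
Common ratio r = -3.
First term a = 5.
Formula: S_i = 5 * (-3)^i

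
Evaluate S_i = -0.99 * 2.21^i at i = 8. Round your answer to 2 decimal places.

S_8 = -0.99 * 2.21^8 ≈ -0.99 * 569.034 ≈ -563.34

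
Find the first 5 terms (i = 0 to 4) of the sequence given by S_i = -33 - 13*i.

This is an arithmetic sequence.
i=0: S_0 = -33 + -13*0 = -33
i=1: S_1 = -33 + -13*1 = -46
i=2: S_2 = -33 + -13*2 = -59
i=3: S_3 = -33 + -13*3 = -72
i=4: S_4 = -33 + -13*4 = -85
The first 5 terms are: [-33, -46, -59, -72, -85]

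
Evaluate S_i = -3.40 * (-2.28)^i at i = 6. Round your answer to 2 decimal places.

S_6 = -3.4 * (-2.28)^6 ≈ -3.4 * 140.4782 ≈ -477.63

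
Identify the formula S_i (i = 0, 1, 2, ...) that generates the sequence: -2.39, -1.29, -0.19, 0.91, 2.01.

Check differences: -1.29 - -2.39 = 1.1
-0.19 - -1.29 = 1.1
Common difference d = 1.1.
First term a = -2.39.
Formula: S_i = -2.39 + 1.10*i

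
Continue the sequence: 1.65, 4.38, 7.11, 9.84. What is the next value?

Differences: 4.38 - 1.65 = 2.73
This is an arithmetic sequence with common difference d = 2.73.
Next term = 9.84 + 2.73 = 12.57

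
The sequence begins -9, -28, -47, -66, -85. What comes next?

Differences: -28 - -9 = -19
This is an arithmetic sequence with common difference d = -19.
Next term = -85 + -19 = -104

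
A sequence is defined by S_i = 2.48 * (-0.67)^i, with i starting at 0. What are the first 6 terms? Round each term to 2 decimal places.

This is a geometric sequence.
i=0: S_0 = 2.48 * (-0.67)^0 = 2.48
i=1: S_1 = 2.48 * (-0.67)^1 ≈ -1.66
i=2: S_2 = 2.48 * (-0.67)^2 ≈ 1.11
i=3: S_3 = 2.48 * (-0.67)^3 ≈ -0.75
i=4: S_4 = 2.48 * (-0.67)^4 ≈ 0.5
i=5: S_5 = 2.48 * (-0.67)^5 ≈ -0.33
The first 6 terms are: [2.48, -1.66, 1.11, -0.75, 0.5, -0.33]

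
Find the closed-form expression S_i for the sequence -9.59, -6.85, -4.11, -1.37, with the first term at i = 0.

Check differences: -6.85 - -9.59 = 2.74
-4.11 - -6.85 = 2.74
Common difference d = 2.74.
First term a = -9.59.
Formula: S_i = -9.59 + 2.74*i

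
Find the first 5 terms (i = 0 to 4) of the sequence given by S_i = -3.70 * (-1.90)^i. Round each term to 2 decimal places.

This is a geometric sequence.
i=0: S_0 = -3.7 * (-1.9)^0 = -3.7
i=1: S_1 = -3.7 * (-1.9)^1 = 7.03
i=2: S_2 = -3.7 * (-1.9)^2 ≈ -13.36
i=3: S_3 = -3.7 * (-1.9)^3 ≈ 25.38
i=4: S_4 = -3.7 * (-1.9)^4 ≈ -48.22
The first 5 terms are: [-3.7, 7.03, -13.36, 25.38, -48.22]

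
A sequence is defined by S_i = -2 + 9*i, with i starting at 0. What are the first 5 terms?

This is an arithmetic sequence.
i=0: S_0 = -2 + 9*0 = -2
i=1: S_1 = -2 + 9*1 = 7
i=2: S_2 = -2 + 9*2 = 16
i=3: S_3 = -2 + 9*3 = 25
i=4: S_4 = -2 + 9*4 = 34
The first 5 terms are: [-2, 7, 16, 25, 34]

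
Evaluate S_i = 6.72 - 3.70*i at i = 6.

S_6 = 6.72 + -3.7*6 = 6.72 + -22.2 = -15.48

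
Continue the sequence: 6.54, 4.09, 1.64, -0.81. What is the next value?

Differences: 4.09 - 6.54 = -2.45
This is an arithmetic sequence with common difference d = -2.45.
Next term = -0.81 + -2.45 = -3.26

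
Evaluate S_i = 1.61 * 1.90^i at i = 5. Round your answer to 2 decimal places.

S_5 = 1.61 * 1.9^5 ≈ 1.61 * 24.761 ≈ 39.87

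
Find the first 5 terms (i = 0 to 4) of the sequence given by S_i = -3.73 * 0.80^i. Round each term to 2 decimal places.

This is a geometric sequence.
i=0: S_0 = -3.73 * 0.8^0 = -3.73
i=1: S_1 = -3.73 * 0.8^1 ≈ -2.98
i=2: S_2 = -3.73 * 0.8^2 ≈ -2.39
i=3: S_3 = -3.73 * 0.8^3 ≈ -1.91
i=4: S_4 = -3.73 * 0.8^4 ≈ -1.53
The first 5 terms are: [-3.73, -2.98, -2.39, -1.91, -1.53]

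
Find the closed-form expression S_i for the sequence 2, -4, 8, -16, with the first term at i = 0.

Check ratios: -4 / 2 = -2.0
Common ratio r = -2.
First term a = 2.
Formula: S_i = 2 * (-2)^i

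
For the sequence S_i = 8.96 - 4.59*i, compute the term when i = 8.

S_8 = 8.96 + -4.59*8 = 8.96 + -36.72 = -27.76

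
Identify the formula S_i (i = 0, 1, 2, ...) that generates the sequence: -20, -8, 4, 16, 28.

Check differences: -8 - -20 = 12
4 - -8 = 12
Common difference d = 12.
First term a = -20.
Formula: S_i = -20 + 12*i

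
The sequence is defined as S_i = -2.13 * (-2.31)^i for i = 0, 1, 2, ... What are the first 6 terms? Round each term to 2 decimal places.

This is a geometric sequence.
i=0: S_0 = -2.13 * (-2.31)^0 = -2.13
i=1: S_1 = -2.13 * (-2.31)^1 ≈ 4.92
i=2: S_2 = -2.13 * (-2.31)^2 ≈ -11.37
i=3: S_3 = -2.13 * (-2.31)^3 ≈ 26.26
i=4: S_4 = -2.13 * (-2.31)^4 ≈ -60.65
i=5: S_5 = -2.13 * (-2.31)^5 ≈ 140.1
The first 6 terms are: [-2.13, 4.92, -11.37, 26.26, -60.65, 140.1]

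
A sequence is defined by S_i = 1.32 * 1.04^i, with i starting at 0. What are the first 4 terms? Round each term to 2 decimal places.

This is a geometric sequence.
i=0: S_0 = 1.32 * 1.04^0 = 1.32
i=1: S_1 = 1.32 * 1.04^1 ≈ 1.37
i=2: S_2 = 1.32 * 1.04^2 ≈ 1.43
i=3: S_3 = 1.32 * 1.04^3 ≈ 1.48
The first 4 terms are: [1.32, 1.37, 1.43, 1.48]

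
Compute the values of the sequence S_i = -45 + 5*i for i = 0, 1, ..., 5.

This is an arithmetic sequence.
i=0: S_0 = -45 + 5*0 = -45
i=1: S_1 = -45 + 5*1 = -40
i=2: S_2 = -45 + 5*2 = -35
i=3: S_3 = -45 + 5*3 = -30
i=4: S_4 = -45 + 5*4 = -25
i=5: S_5 = -45 + 5*5 = -20
The first 6 terms are: [-45, -40, -35, -30, -25, -20]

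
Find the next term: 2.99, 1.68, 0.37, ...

Differences: 1.68 - 2.99 = -1.31
This is an arithmetic sequence with common difference d = -1.31.
Next term = 0.37 + -1.31 = -0.94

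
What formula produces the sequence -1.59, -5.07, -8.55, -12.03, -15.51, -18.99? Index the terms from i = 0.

Check differences: -5.07 - -1.59 = -3.48
-8.55 - -5.07 = -3.48
Common difference d = -3.48.
First term a = -1.59.
Formula: S_i = -1.59 - 3.48*i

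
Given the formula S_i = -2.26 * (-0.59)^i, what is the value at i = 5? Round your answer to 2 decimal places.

S_5 = -2.26 * (-0.59)^5 ≈ -2.26 * -0.0715 ≈ 0.16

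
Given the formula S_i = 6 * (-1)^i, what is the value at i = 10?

S_10 = 6 * (-1)^10 = 6 * 1 = 6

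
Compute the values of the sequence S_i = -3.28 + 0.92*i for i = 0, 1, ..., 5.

This is an arithmetic sequence.
i=0: S_0 = -3.28 + 0.92*0 = -3.28
i=1: S_1 = -3.28 + 0.92*1 = -2.36
i=2: S_2 = -3.28 + 0.92*2 = -1.44
i=3: S_3 = -3.28 + 0.92*3 = -0.52
i=4: S_4 = -3.28 + 0.92*4 = 0.4
i=5: S_5 = -3.28 + 0.92*5 = 1.32
The first 6 terms are: [-3.28, -2.36, -1.44, -0.52, 0.4, 1.32]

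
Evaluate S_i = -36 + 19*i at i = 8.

S_8 = -36 + 19*8 = -36 + 152 = 116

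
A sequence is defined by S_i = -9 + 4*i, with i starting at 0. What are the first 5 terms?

This is an arithmetic sequence.
i=0: S_0 = -9 + 4*0 = -9
i=1: S_1 = -9 + 4*1 = -5
i=2: S_2 = -9 + 4*2 = -1
i=3: S_3 = -9 + 4*3 = 3
i=4: S_4 = -9 + 4*4 = 7
The first 5 terms are: [-9, -5, -1, 3, 7]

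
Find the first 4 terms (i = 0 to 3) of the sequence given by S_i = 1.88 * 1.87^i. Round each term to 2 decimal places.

This is a geometric sequence.
i=0: S_0 = 1.88 * 1.87^0 = 1.88
i=1: S_1 = 1.88 * 1.87^1 ≈ 3.52
i=2: S_2 = 1.88 * 1.87^2 ≈ 6.57
i=3: S_3 = 1.88 * 1.87^3 ≈ 12.29
The first 4 terms are: [1.88, 3.52, 6.57, 12.29]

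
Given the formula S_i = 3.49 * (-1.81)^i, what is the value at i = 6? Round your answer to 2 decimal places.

S_6 = 3.49 * (-1.81)^6 ≈ 3.49 * 35.1618 ≈ 122.71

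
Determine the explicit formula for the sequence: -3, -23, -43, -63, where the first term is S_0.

Check differences: -23 - -3 = -20
-43 - -23 = -20
Common difference d = -20.
First term a = -3.
Formula: S_i = -3 - 20*i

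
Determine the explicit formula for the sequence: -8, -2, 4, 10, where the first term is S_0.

Check differences: -2 - -8 = 6
4 - -2 = 6
Common difference d = 6.
First term a = -8.
Formula: S_i = -8 + 6*i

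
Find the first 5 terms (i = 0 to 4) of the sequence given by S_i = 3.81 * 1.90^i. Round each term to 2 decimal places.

This is a geometric sequence.
i=0: S_0 = 3.81 * 1.9^0 = 3.81
i=1: S_1 = 3.81 * 1.9^1 ≈ 7.24
i=2: S_2 = 3.81 * 1.9^2 ≈ 13.75
i=3: S_3 = 3.81 * 1.9^3 ≈ 26.13
i=4: S_4 = 3.81 * 1.9^4 ≈ 49.65
The first 5 terms are: [3.81, 7.24, 13.75, 26.13, 49.65]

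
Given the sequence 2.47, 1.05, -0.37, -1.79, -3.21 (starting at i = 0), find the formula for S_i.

Check differences: 1.05 - 2.47 = -1.42
-0.37 - 1.05 = -1.42
Common difference d = -1.42.
First term a = 2.47.
Formula: S_i = 2.47 - 1.42*i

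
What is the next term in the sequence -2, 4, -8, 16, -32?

Ratios: 4 / -2 = -2.0
This is a geometric sequence with common ratio r = -2.
Next term = -32 * -2 = 64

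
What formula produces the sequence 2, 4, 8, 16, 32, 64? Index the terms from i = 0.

Check ratios: 4 / 2 = 2.0
Common ratio r = 2.
First term a = 2.
Formula: S_i = 2 * 2^i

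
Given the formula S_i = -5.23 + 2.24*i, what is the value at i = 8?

S_8 = -5.23 + 2.24*8 = -5.23 + 17.92 = 12.69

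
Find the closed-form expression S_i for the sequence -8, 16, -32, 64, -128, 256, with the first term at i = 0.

Check ratios: 16 / -8 = -2.0
Common ratio r = -2.
First term a = -8.
Formula: S_i = -8 * (-2)^i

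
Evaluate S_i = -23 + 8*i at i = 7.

S_7 = -23 + 8*7 = -23 + 56 = 33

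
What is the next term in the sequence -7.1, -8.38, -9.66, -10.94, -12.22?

Differences: -8.38 - -7.1 = -1.28
This is an arithmetic sequence with common difference d = -1.28.
Next term = -12.22 + -1.28 = -13.5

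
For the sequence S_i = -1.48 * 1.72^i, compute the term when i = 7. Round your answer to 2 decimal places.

S_7 = -1.48 * 1.72^7 ≈ -1.48 * 44.5348 ≈ -65.91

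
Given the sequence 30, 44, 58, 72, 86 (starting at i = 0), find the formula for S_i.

Check differences: 44 - 30 = 14
58 - 44 = 14
Common difference d = 14.
First term a = 30.
Formula: S_i = 30 + 14*i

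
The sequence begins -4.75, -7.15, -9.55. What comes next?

Differences: -7.15 - -4.75 = -2.4
This is an arithmetic sequence with common difference d = -2.4.
Next term = -9.55 + -2.4 = -11.95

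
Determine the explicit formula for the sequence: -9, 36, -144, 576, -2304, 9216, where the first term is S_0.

Check ratios: 36 / -9 = -4.0
Common ratio r = -4.
First term a = -9.
Formula: S_i = -9 * (-4)^i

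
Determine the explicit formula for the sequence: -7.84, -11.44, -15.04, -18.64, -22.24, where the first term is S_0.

Check differences: -11.44 - -7.84 = -3.6
-15.04 - -11.44 = -3.6
Common difference d = -3.6.
First term a = -7.84.
Formula: S_i = -7.84 - 3.60*i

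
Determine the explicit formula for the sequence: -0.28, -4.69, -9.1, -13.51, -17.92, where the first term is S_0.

Check differences: -4.69 - -0.28 = -4.41
-9.1 - -4.69 = -4.41
Common difference d = -4.41.
First term a = -0.28.
Formula: S_i = -0.28 - 4.41*i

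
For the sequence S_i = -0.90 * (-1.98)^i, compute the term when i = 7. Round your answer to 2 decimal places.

S_7 = -0.9 * (-1.98)^7 ≈ -0.9 * -119.3044 ≈ 107.37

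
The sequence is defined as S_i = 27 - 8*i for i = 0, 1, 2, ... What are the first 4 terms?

This is an arithmetic sequence.
i=0: S_0 = 27 + -8*0 = 27
i=1: S_1 = 27 + -8*1 = 19
i=2: S_2 = 27 + -8*2 = 11
i=3: S_3 = 27 + -8*3 = 3
The first 4 terms are: [27, 19, 11, 3]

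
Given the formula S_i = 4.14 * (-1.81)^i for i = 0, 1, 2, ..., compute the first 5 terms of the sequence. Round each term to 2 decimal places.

This is a geometric sequence.
i=0: S_0 = 4.14 * (-1.81)^0 = 4.14
i=1: S_1 = 4.14 * (-1.81)^1 ≈ -7.49
i=2: S_2 = 4.14 * (-1.81)^2 ≈ 13.56
i=3: S_3 = 4.14 * (-1.81)^3 ≈ -24.55
i=4: S_4 = 4.14 * (-1.81)^4 ≈ 44.43
The first 5 terms are: [4.14, -7.49, 13.56, -24.55, 44.43]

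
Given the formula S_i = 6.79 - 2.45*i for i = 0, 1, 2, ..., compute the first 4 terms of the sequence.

This is an arithmetic sequence.
i=0: S_0 = 6.79 + -2.45*0 = 6.79
i=1: S_1 = 6.79 + -2.45*1 = 4.34
i=2: S_2 = 6.79 + -2.45*2 = 1.89
i=3: S_3 = 6.79 + -2.45*3 = -0.56
The first 4 terms are: [6.79, 4.34, 1.89, -0.56]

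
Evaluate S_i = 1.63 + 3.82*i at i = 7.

S_7 = 1.63 + 3.82*7 = 1.63 + 26.74 = 28.37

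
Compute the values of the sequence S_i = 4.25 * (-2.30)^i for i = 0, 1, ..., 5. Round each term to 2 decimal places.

This is a geometric sequence.
i=0: S_0 = 4.25 * (-2.3)^0 = 4.25
i=1: S_1 = 4.25 * (-2.3)^1 ≈ -9.78
i=2: S_2 = 4.25 * (-2.3)^2 ≈ 22.48
i=3: S_3 = 4.25 * (-2.3)^3 ≈ -51.71
i=4: S_4 = 4.25 * (-2.3)^4 ≈ 118.93
i=5: S_5 = 4.25 * (-2.3)^5 ≈ -273.54
The first 6 terms are: [4.25, -9.78, 22.48, -51.71, 118.93, -273.54]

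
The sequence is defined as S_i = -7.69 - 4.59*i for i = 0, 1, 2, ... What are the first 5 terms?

This is an arithmetic sequence.
i=0: S_0 = -7.69 + -4.59*0 = -7.69
i=1: S_1 = -7.69 + -4.59*1 = -12.28
i=2: S_2 = -7.69 + -4.59*2 = -16.87
i=3: S_3 = -7.69 + -4.59*3 = -21.46
i=4: S_4 = -7.69 + -4.59*4 = -26.05
The first 5 terms are: [-7.69, -12.28, -16.87, -21.46, -26.05]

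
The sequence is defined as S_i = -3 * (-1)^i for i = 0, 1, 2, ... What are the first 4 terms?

This is a geometric sequence.
i=0: S_0 = -3 * (-1)^0 = -3
i=1: S_1 = -3 * (-1)^1 = 3
i=2: S_2 = -3 * (-1)^2 = -3
i=3: S_3 = -3 * (-1)^3 = 3
The first 4 terms are: [-3, 3, -3, 3]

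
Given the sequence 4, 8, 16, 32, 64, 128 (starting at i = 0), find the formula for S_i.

Check ratios: 8 / 4 = 2.0
Common ratio r = 2.
First term a = 4.
Formula: S_i = 4 * 2^i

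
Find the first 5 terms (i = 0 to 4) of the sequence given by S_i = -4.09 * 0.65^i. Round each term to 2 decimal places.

This is a geometric sequence.
i=0: S_0 = -4.09 * 0.65^0 = -4.09
i=1: S_1 = -4.09 * 0.65^1 ≈ -2.66
i=2: S_2 = -4.09 * 0.65^2 ≈ -1.73
i=3: S_3 = -4.09 * 0.65^3 ≈ -1.12
i=4: S_4 = -4.09 * 0.65^4 ≈ -0.73
The first 5 terms are: [-4.09, -2.66, -1.73, -1.12, -0.73]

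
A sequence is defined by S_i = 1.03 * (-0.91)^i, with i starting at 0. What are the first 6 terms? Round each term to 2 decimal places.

This is a geometric sequence.
i=0: S_0 = 1.03 * (-0.91)^0 = 1.03
i=1: S_1 = 1.03 * (-0.91)^1 ≈ -0.94
i=2: S_2 = 1.03 * (-0.91)^2 ≈ 0.85
i=3: S_3 = 1.03 * (-0.91)^3 ≈ -0.78
i=4: S_4 = 1.03 * (-0.91)^4 ≈ 0.71
i=5: S_5 = 1.03 * (-0.91)^5 ≈ -0.64
The first 6 terms are: [1.03, -0.94, 0.85, -0.78, 0.71, -0.64]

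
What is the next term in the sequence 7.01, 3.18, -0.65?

Differences: 3.18 - 7.01 = -3.83
This is an arithmetic sequence with common difference d = -3.83.
Next term = -0.65 + -3.83 = -4.48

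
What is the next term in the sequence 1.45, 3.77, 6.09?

Differences: 3.77 - 1.45 = 2.32
This is an arithmetic sequence with common difference d = 2.32.
Next term = 6.09 + 2.32 = 8.41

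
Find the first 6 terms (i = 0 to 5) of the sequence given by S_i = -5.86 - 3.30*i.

This is an arithmetic sequence.
i=0: S_0 = -5.86 + -3.3*0 = -5.86
i=1: S_1 = -5.86 + -3.3*1 = -9.16
i=2: S_2 = -5.86 + -3.3*2 = -12.46
i=3: S_3 = -5.86 + -3.3*3 = -15.76
i=4: S_4 = -5.86 + -3.3*4 = -19.06
i=5: S_5 = -5.86 + -3.3*5 = -22.36
The first 6 terms are: [-5.86, -9.16, -12.46, -15.76, -19.06, -22.36]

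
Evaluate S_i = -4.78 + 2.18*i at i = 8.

S_8 = -4.78 + 2.18*8 = -4.78 + 17.44 = 12.66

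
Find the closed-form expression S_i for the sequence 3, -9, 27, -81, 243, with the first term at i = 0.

Check ratios: -9 / 3 = -3.0
Common ratio r = -3.
First term a = 3.
Formula: S_i = 3 * (-3)^i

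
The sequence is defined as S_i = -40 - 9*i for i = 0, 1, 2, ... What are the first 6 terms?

This is an arithmetic sequence.
i=0: S_0 = -40 + -9*0 = -40
i=1: S_1 = -40 + -9*1 = -49
i=2: S_2 = -40 + -9*2 = -58
i=3: S_3 = -40 + -9*3 = -67
i=4: S_4 = -40 + -9*4 = -76
i=5: S_5 = -40 + -9*5 = -85
The first 6 terms are: [-40, -49, -58, -67, -76, -85]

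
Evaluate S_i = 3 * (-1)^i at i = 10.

S_10 = 3 * (-1)^10 = 3 * 1 = 3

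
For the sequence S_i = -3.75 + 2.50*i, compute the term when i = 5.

S_5 = -3.75 + 2.5*5 = -3.75 + 12.5 = 8.75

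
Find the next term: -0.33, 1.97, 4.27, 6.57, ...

Differences: 1.97 - -0.33 = 2.3
This is an arithmetic sequence with common difference d = 2.3.
Next term = 6.57 + 2.3 = 8.87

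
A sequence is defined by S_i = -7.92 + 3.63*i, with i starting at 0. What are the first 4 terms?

This is an arithmetic sequence.
i=0: S_0 = -7.92 + 3.63*0 = -7.92
i=1: S_1 = -7.92 + 3.63*1 = -4.29
i=2: S_2 = -7.92 + 3.63*2 = -0.66
i=3: S_3 = -7.92 + 3.63*3 = 2.97
The first 4 terms are: [-7.92, -4.29, -0.66, 2.97]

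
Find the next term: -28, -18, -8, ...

Differences: -18 - -28 = 10
This is an arithmetic sequence with common difference d = 10.
Next term = -8 + 10 = 2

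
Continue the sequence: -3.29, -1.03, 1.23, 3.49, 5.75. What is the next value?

Differences: -1.03 - -3.29 = 2.26
This is an arithmetic sequence with common difference d = 2.26.
Next term = 5.75 + 2.26 = 8.01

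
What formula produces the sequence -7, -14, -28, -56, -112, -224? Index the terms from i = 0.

Check ratios: -14 / -7 = 2.0
Common ratio r = 2.
First term a = -7.
Formula: S_i = -7 * 2^i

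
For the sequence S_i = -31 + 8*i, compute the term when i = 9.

S_9 = -31 + 8*9 = -31 + 72 = 41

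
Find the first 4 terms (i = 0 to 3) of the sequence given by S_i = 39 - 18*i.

This is an arithmetic sequence.
i=0: S_0 = 39 + -18*0 = 39
i=1: S_1 = 39 + -18*1 = 21
i=2: S_2 = 39 + -18*2 = 3
i=3: S_3 = 39 + -18*3 = -15
The first 4 terms are: [39, 21, 3, -15]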